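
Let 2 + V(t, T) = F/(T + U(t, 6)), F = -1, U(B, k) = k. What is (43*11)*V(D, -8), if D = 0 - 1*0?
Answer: -1419/2 ≈ -709.50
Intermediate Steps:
D = 0 (D = 0 + 0 = 0)
V(t, T) = -2 - 1/(6 + T) (V(t, T) = -2 - 1/(T + 6) = -2 - 1/(6 + T))
(43*11)*V(D, -8) = (43*11)*((-13 - 2*(-8))/(6 - 8)) = 473*((-13 + 16)/(-2)) = 473*(-½*3) = 473*(-3/2) = -1419/2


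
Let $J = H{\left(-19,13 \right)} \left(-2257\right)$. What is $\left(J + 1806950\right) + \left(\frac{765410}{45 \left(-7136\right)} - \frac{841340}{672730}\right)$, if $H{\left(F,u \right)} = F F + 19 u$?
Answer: $\frac{939048806910043}{2160270576} \approx 4.3469 \cdot 10^{5}$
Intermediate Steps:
$H{\left(F,u \right)} = F^{2} + 19 u$
$J = -1372256$ ($J = \left(\left(-19\right)^{2} + 19 \cdot 13\right) \left(-2257\right) = \left(361 + 247\right) \left(-2257\right) = 608 \left(-2257\right) = -1372256$)
$\left(J + 1806950\right) + \left(\frac{765410}{45 \left(-7136\right)} - \frac{841340}{672730}\right) = \left(-1372256 + 1806950\right) + \left(\frac{765410}{45 \left(-7136\right)} - \frac{841340}{672730}\right) = 434694 + \left(\frac{765410}{-321120} - \frac{84134}{67273}\right) = 434694 + \left(765410 \left(- \frac{1}{321120}\right) - \frac{84134}{67273}\right) = 434694 - \frac{7850853701}{2160270576} = \frac{939048806910043}{2160270576}$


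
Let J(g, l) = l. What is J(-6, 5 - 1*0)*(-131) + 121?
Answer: -534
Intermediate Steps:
J(-6, 5 - 1*0)*(-131) + 121 = (5 - 1*0)*(-131) + 121 = (5 + 0)*(-131) + 121 = 5*(-131) + 121 = -655 + 121 = -534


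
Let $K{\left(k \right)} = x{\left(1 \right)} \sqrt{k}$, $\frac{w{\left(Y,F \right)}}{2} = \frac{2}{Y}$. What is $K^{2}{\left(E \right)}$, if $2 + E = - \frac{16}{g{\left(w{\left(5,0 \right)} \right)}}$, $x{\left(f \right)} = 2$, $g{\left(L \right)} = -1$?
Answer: $56$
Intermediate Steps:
$w{\left(Y,F \right)} = \frac{4}{Y}$ ($w{\left(Y,F \right)} = 2 \frac{2}{Y} = \frac{4}{Y}$)
$E = 14$ ($E = -2 - \frac{16}{-1} = -2 - -16 = -2 + 16 = 14$)
$K{\left(k \right)} = 2 \sqrt{k}$
$K^{2}{\left(E \right)} = \left(2 \sqrt{14}\right)^{2} = 56$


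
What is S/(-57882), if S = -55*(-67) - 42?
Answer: -3643/57882 ≈ -0.062938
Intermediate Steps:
S = 3643 (S = 3685 - 42 = 3643)
S/(-57882) = 3643/(-57882) = 3643*(-1/57882) = -3643/57882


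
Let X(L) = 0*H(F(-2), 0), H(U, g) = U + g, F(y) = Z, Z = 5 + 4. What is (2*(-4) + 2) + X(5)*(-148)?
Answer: -6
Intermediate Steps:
Z = 9
F(y) = 9
X(L) = 0 (X(L) = 0*(9 + 0) = 0*9 = 0)
(2*(-4) + 2) + X(5)*(-148) = (2*(-4) + 2) + 0*(-148) = (-8 + 2) + 0 = -6 + 0 = -6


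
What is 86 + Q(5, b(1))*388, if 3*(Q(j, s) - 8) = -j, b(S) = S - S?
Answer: 7630/3 ≈ 2543.3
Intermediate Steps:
b(S) = 0
Q(j, s) = 8 - j/3 (Q(j, s) = 8 + (-j)/3 = 8 - j/3)
86 + Q(5, b(1))*388 = 86 + (8 - ⅓*5)*388 = 86 + (8 - 5/3)*388 = 86 + (19/3)*388 = 86 + 7372/3 = 7630/3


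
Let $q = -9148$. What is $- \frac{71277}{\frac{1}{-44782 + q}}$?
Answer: $3843968610$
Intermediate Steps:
$- \frac{71277}{\frac{1}{-44782 + q}} = - \frac{71277}{\frac{1}{-44782 - 9148}} = - \frac{71277}{\frac{1}{-53930}} = - \frac{71277}{- \frac{1}{53930}} = \left(-71277\right) \left(-53930\right) = 3843968610$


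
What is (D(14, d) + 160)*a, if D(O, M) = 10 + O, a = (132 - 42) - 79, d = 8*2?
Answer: 2024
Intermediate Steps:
d = 16
a = 11 (a = 90 - 79 = 11)
(D(14, d) + 160)*a = ((10 + 14) + 160)*11 = (24 + 160)*11 = 184*11 = 2024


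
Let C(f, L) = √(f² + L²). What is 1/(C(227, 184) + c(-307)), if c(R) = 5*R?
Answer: -307/454168 - √85385/2270840 ≈ -0.00080464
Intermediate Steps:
C(f, L) = √(L² + f²)
1/(C(227, 184) + c(-307)) = 1/(√(184² + 227²) + 5*(-307)) = 1/(√(33856 + 51529) - 1535) = 1/(√85385 - 1535) = 1/(-1535 + √85385)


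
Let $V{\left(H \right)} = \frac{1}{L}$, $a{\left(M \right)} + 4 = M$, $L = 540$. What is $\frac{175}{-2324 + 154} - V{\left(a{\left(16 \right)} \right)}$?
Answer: $- \frac{1381}{16740} \approx -0.082497$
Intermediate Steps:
$a{\left(M \right)} = -4 + M$
$V{\left(H \right)} = \frac{1}{540}$
$\frac{175}{-2324 + 154} - V{\left(a{\left(16 \right)} \right)} = \frac{175}{-2324 + 154} - \frac{1}{540} = \frac{175}{-2170} - \frac{1}{540} = 175 \left(- \frac{1}{2170}\right) - \frac{1}{540} = - \frac{5}{62} - \frac{1}{540} = - \frac{1381}{16740}$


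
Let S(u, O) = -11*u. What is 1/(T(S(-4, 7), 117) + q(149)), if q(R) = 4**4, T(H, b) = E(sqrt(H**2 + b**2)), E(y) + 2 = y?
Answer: 1/379 ≈ 0.0026385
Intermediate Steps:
E(y) = -2 + y
T(H, b) = -2 + sqrt(H**2 + b**2)
q(R) = 256
1/(T(S(-4, 7), 117) + q(149)) = 1/((-2 + sqrt((-11*(-4))**2 + 117**2)) + 256) = 1/((-2 + sqrt(44**2 + 13689)) + 256) = 1/((-2 + sqrt(1936 + 13689)) + 256) = 1/((-2 + sqrt(15625)) + 256) = 1/((-2 + 125) + 256) = 1/(123 + 256) = 1/379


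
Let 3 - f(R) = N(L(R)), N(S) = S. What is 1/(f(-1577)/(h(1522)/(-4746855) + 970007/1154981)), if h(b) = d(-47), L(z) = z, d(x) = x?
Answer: 1151134215523/2165598297228225 ≈ 0.00053156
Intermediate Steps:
h(b) = -47
f(R) = 3 - R
1/(f(-1577)/(h(1522)/(-4746855) + 970007/1154981)) = 1/((3 - 1*(-1577))/(-47/(-4746855) + 970007/1154981)) = 1/((3 + 1577)/(-47*(-1/4746855) + 970007*(1/1154981))) = 1/(1580/(47/4746855 + 970007/1154981)) = 1/(1580/(4604536862092/5482527334755)) = 1/(1580*(5482527334755/4604536862092)) = 1/(2165598297228225/1151134215523) = 1151134215523/2165598297228225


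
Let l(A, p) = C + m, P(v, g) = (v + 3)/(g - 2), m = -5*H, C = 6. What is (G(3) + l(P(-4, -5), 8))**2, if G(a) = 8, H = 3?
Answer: 1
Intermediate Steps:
m = -15 (m = -5*3 = -15)
P(v, g) = (3 + v)/(-2 + g)
l(A, p) = -9 (l(A, p) = 6 - 15 = -9)
(G(3) + l(P(-4, -5), 8))**2 = (8 - 9)**2 = (-1)**2 = 1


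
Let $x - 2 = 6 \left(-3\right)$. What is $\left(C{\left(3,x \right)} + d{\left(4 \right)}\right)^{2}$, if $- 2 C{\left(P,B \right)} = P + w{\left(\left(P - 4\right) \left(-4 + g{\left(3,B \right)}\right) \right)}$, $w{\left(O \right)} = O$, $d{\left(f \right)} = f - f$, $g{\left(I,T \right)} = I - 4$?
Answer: $16$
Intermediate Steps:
$x = -16$ ($x = 2 + 6 \left(-3\right) = 2 - 18 = -16$)
$g{\left(I,T \right)} = -4 + I$
$d{\left(f \right)} = 0$
$C{\left(P,B \right)} = -10 + 2 P$ ($C{\left(P,B \right)} = - \frac{P + \left(P - 4\right) \left(-4 + \left(-4 + 3\right)\right)}{2} = - \frac{P + \left(-4 + P\right) \left(-4 - 1\right)}{2} = - \frac{P + \left(-4 + P\right) \left(-5\right)}{2} = - \frac{P - \left(-20 + 5 P\right)}{2} = - \frac{20 - 4 P}{2} = -10 + 2 P$)
$\left(C{\left(3,x \right)} + d{\left(4 \right)}\right)^{2} = \left(\left(-10 + 2 \cdot 3\right) + 0\right)^{2} = \left(\left(-10 + 6\right) + 0\right)^{2} = \left(-4 + 0\right)^{2} = \left(-4\right)^{2} = 16$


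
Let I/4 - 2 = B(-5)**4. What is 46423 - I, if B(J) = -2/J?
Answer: 29009311/625 ≈ 46415.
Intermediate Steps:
I = 5064/625 (I = 8 + 4*(-2/(-5))**4 = 8 + 4*(-2*(-1/5))**4 = 8 + 4*(2/5)**4 = 8 + 4*(16/625) = 8 + 64/625 = 5064/625 ≈ 8.1024)
46423 - I = 46423 - 1*5064/625 = 46423 - 5064/625 = 29009311/625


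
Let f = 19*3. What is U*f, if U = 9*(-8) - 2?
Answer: -4218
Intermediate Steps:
U = -74 (U = -72 - 2 = -74)
f = 57
U*f = -74*57 = -4218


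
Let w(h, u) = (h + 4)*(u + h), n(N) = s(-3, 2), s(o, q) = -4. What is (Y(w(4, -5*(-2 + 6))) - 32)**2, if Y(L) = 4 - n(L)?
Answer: 576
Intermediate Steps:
n(N) = -4
w(h, u) = (4 + h)*(h + u)
Y(L) = 8 (Y(L) = 4 - 1*(-4) = 4 + 4 = 8)
(Y(w(4, -5*(-2 + 6))) - 32)**2 = (8 - 32)**2 = (-24)**2 = 576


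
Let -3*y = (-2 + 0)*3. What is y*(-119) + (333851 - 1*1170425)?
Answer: -836812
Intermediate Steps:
y = 2 (y = -(-2 + 0)*3/3 = -(-2)*3/3 = -⅓*(-6) = 2)
y*(-119) + (333851 - 1*1170425) = 2*(-119) + (333851 - 1*1170425) = -238 + (333851 - 1170425) = -238 - 836574 = -836812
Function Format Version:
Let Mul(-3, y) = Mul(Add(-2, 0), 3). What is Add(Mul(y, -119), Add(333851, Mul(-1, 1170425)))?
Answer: -836812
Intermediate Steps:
y = 2 (y = Mul(Rational(-1, 3), Mul(Add(-2, 0), 3)) = Mul(Rational(-1, 3), Mul(-2, 3)) = Mul(Rational(-1, 3), -6) = 2)
Add(Mul(y, -119), Add(333851, Mul(-1, 1170425))) = Add(Mul(2, -119), Add(333851, Mul(-1, 1170425))) = Add(-238, Add(333851, -1170425)) = Add(-238, -836574) = -836812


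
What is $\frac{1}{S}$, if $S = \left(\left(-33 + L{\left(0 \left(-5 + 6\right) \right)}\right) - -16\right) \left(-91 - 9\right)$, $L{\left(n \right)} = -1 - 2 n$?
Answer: $\frac{1}{1800} \approx 0.00055556$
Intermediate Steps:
$S = 1800$ ($S = \left(\left(-33 - \left(1 + 2 \cdot 0 \left(-5 + 6\right)\right)\right) - -16\right) \left(-91 - 9\right) = \left(\left(-33 - \left(1 + 2 \cdot 0 \cdot 1\right)\right) + 16\right) \left(-100\right) = \left(\left(-33 - 1\right) + 16\right) \left(-100\right) = \left(-34 + 16\right) \left(-100\right) = \left(-18\right) \left(-100\right) = 1800$)
$\frac{1}{S} = \frac{1}{1800}$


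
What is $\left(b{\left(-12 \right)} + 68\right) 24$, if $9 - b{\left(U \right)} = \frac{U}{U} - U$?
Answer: $1536$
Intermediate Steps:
$b{\left(U \right)} = 8 + U$ ($b{\left(U \right)} = 9 - \left(\frac{U}{U} - U\right) = 9 - \left(1 - U\right) = 9 + \left(-1 + U\right) = 8 + U$)
$\left(b{\left(-12 \right)} + 68\right) 24 = \left(\left(8 - 12\right) + 68\right) 24 = \left(-4 + 68\right) 24 = 64 \cdot 24 = 1536$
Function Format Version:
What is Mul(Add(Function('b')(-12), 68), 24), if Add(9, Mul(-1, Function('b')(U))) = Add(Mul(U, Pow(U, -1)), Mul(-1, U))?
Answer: 1536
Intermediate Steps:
Function('b')(U) = Add(8, U) (Function('b')(U) = Add(9, Mul(-1, Add(Mul(U, Pow(U, -1)), Mul(-1, U)))) = Add(9, Mul(-1, Add(1, Mul(-1, U)))) = Add(9, Add(-1, U)) = Add(8, U))
Mul(Add(Function('b')(-12), 68), 24) = Mul(Add(Add(8, -12), 68), 24) = Mul(Add(-4, 68), 24) = Mul(64, 24) = 1536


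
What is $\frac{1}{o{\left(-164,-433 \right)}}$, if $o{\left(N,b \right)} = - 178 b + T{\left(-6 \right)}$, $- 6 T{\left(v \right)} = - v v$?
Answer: $\frac{1}{77080} \approx 1.2974 \cdot 10^{-5}$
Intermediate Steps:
$T{\left(v \right)} = \frac{v^{2}}{6}$ ($T{\left(v \right)} = - \frac{- v v}{6} = - \frac{\left(-1\right) v^{2}}{6} = \frac{v^{2}}{6}$)
$o{\left(N,b \right)} = 6 - 178 b$ ($o{\left(N,b \right)} = - 178 b + \frac{\left(-6\right)^{2}}{6} = - 178 b + \frac{1}{6} \cdot 36 = - 178 b + 6 = 6 - 178 b$)
$\frac{1}{o{\left(-164,-433 \right)}} = \frac{1}{6 - -77074} = \frac{1}{6 + 77074} = \frac{1}{77080}$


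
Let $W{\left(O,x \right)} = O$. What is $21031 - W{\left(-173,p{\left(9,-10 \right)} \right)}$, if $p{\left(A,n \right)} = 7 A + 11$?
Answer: $21204$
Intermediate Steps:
$p{\left(A,n \right)} = 11 + 7 A$
$21031 - W{\left(-173,p{\left(9,-10 \right)} \right)} = 21031 - -173 = 21031 + 173 = 21204$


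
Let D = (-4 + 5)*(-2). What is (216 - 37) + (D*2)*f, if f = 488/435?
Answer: 75913/435 ≈ 174.51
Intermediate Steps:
D = -2 (D = 1*(-2) = -2)
f = 488/435 (f = 488*(1/435) = 488/435 ≈ 1.1218)
(216 - 37) + (D*2)*f = (216 - 37) - 2*2*(488/435) = 179 - 4*488/435 = 179 - 1952/435 = 75913/435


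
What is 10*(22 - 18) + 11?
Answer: 51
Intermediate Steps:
10*(22 - 18) + 11 = 10*4 + 11 = 40 + 11 = 51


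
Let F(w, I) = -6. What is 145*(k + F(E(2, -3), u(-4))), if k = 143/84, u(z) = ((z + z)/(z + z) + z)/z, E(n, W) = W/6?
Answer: -52345/84 ≈ -623.15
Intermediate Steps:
E(n, W) = W/6 (E(n, W) = W*(⅙) = W/6)
u(z) = (1 + z)/z (u(z) = ((2*z)/((2*z)) + z)/z = ((2*z)*(1/(2*z)) + z)/z = (1 + z)/z)
k = 143/84 (k = 143*(1/84) = 143/84 ≈ 1.7024)
145*(k + F(E(2, -3), u(-4))) = 145*(143/84 - 6) = 145*(-361/84) = -52345/84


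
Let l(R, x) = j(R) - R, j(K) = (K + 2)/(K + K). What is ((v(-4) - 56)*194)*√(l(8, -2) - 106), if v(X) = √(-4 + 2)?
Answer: -97*√907 - 2716*I*√1814 ≈ -2921.3 - 1.1568e+5*I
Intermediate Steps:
v(X) = I*√2 (v(X) = √(-2) = I*√2)
j(K) = (2 + K)/(2*K) (j(K) = (2 + K)/((2*K)) = (2 + K)*(1/(2*K)) = (2 + K)/(2*K))
l(R, x) = -R + (2 + R)/(2*R) (l(R, x) = (2 + R)/(2*R) - R = -R + (2 + R)/(2*R))
((v(-4) - 56)*194)*√(l(8, -2) - 106) = ((I*√2 - 56)*194)*√((½ + 1/8 - 1*8) - 106) = ((-56 + I*√2)*194)*√((½ + ⅛ - 8) - 106) = (-10864 + 194*I*√2)*√(-59/8 - 106) = (-10864 + 194*I*√2)*√(-907/8) = (-10864 + 194*I*√2)*(I*√1814/4) = I*√1814*(-10864 + 194*I*√2)/4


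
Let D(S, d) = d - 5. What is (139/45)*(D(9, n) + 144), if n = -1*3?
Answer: 18904/45 ≈ 420.09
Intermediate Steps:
n = -3
D(S, d) = -5 + d
(139/45)*(D(9, n) + 144) = (139/45)*((-5 - 3) + 144) = (139*(1/45))*(-8 + 144) = (139/45)*136 = 18904/45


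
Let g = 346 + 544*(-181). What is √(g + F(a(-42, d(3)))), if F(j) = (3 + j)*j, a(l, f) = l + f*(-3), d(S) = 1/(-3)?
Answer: 4*I*√6035 ≈ 310.74*I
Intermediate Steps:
d(S) = -⅓
a(l, f) = l - 3*f
F(j) = j*(3 + j)
g = -98118 (g = 346 - 98464 = -98118)
√(g + F(a(-42, d(3)))) = √(-98118 + (-42 - 3*(-⅓))*(3 + (-42 - 3*(-⅓)))) = √(-98118 + (-42 + 1)*(3 + (-42 + 1))) = √(-98118 - 41*(3 - 41)) = √(-98118 - 41*(-38)) = √(-98118 + 1558) = √(-96560) = 4*I*√6035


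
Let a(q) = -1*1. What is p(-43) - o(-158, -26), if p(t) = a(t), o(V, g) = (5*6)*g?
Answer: 779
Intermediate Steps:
a(q) = -1
o(V, g) = 30*g
p(t) = -1
p(-43) - o(-158, -26) = -1 - 30*(-26) = -1 - 1*(-780) = -1 + 780 = 779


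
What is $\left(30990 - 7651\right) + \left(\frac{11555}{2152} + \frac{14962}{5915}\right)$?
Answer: $\frac{297184544169}{12729080} \approx 23347.0$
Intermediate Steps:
$\left(30990 - 7651\right) + \left(\frac{11555}{2152} + \frac{14962}{5915}\right) = 23339 + \left(11555 \cdot \frac{1}{2152} + 14962 \cdot \frac{1}{5915}\right) = 23339 + \left(\frac{11555}{2152} + \frac{14962}{5915}\right) = 23339 + \frac{100546049}{12729080} = \frac{297184544169}{12729080}$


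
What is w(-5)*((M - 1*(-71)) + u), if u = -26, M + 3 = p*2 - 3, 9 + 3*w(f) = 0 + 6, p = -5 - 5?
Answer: -19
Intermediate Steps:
p = -10
w(f) = -1 (w(f) = -3 + (0 + 6)/3 = -3 + (1/3)*6 = -3 + 2 = -1)
M = -26 (M = -3 + (-10*2 - 3) = -3 + (-20 - 3) = -3 - 23 = -26)
w(-5)*((M - 1*(-71)) + u) = -((-26 - 1*(-71)) - 26) = -((-26 + 71) - 26) = -(45 - 26) = -1*19 = -19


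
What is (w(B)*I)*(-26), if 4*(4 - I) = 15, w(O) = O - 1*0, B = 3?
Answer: -39/2 ≈ -19.500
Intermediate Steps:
w(O) = O (w(O) = O + 0 = O)
I = 1/4 (I = 4 - 1/4*15 = 4 - 15/4 = 1/4 ≈ 0.25000)
(w(B)*I)*(-26) = (3*(1/4))*(-26) = (3/4)*(-26) = -39/2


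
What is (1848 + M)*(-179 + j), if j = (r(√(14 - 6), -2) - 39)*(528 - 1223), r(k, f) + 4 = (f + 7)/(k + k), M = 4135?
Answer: 177730998 - 20790925*√2/8 ≈ 1.7406e+8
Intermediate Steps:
r(k, f) = -4 + (7 + f)/(2*k) (r(k, f) = -4 + (f + 7)/(k + k) = -4 + (7 + f)/((2*k)) = -4 + (7 + f)*(1/(2*k)) = -4 + (7 + f)/(2*k))
j = 27105 - 695*√2*(5 - 16*√2)/8 (j = ((7 - 2 - 8*√(14 - 6))/(2*(√(14 - 6))) - 39)*(528 - 1223) = ((7 - 2 - 16*√2)/(2*(√8)) - 39)*(-695) = ((7 - 2 - 16*√2)/(2*((2*√2))) - 39)*(-695) = ((√2/4)*(7 - 2 - 16*√2)/2 - 39)*(-695) = ((√2/4)*(5 - 16*√2)/2 - 39)*(-695) = (√2*(5 - 16*√2)/8 - 39)*(-695) = (-39 + √2*(5 - 16*√2)/8)*(-695) = 27105 - 695*√2*(5 - 16*√2)/8 ≈ 29271.)
(1848 + M)*(-179 + j) = (1848 + 4135)*(-179 + (29885 - 3475*√2/8)) = 5983*(29706 - 3475*√2/8) = 177730998 - 20790925*√2/8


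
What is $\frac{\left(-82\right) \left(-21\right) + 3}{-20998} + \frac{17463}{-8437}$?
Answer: $- \frac{381241899}{177160126} \approx -2.152$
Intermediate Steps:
$\frac{\left(-82\right) \left(-21\right) + 3}{-20998} + \frac{17463}{-8437} = \left(1722 + 3\right) \left(- \frac{1}{20998}\right) + 17463 \left(- \frac{1}{8437}\right) = 1725 \left(- \frac{1}{20998}\right) - \frac{17463}{8437} = - \frac{1725}{20998} - \frac{17463}{8437} = - \frac{381241899}{177160126}$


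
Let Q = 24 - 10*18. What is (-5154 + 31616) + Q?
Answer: 26306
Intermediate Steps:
Q = -156 (Q = 24 - 180 = -156)
(-5154 + 31616) + Q = (-5154 + 31616) - 156 = 26462 - 156 = 26306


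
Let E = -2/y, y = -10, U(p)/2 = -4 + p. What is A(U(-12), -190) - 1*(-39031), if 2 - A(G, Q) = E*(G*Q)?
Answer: 37817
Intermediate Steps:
U(p) = -8 + 2*p (U(p) = 2*(-4 + p) = -8 + 2*p)
E = 1/5 (E = -2/(-10) = -2*(-1/10) = 1/5 ≈ 0.20000)
A(G, Q) = 2 - G*Q/5
A(U(-12), -190) - 1*(-39031) = (2 - 1/5*(-8 + 2*(-12))*(-190)) - 1*(-39031) = (2 - 1/5*(-8 - 24)*(-190)) + 39031 = (2 - 1/5*(-32)*(-190)) + 39031 = (2 - 1216) + 39031 = -1214 + 39031 = 37817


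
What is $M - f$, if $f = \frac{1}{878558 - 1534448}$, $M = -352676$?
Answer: $- \frac{231316661639}{655890} \approx -3.5268 \cdot 10^{5}$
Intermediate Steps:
$f = - \frac{1}{655890}$ ($f = \frac{1}{-655890} = - \frac{1}{655890} \approx -1.5246 \cdot 10^{-6}$)
$M - f = -352676 - - \frac{1}{655890} = -352676 + \frac{1}{655890} = - \frac{231316661639}{655890}$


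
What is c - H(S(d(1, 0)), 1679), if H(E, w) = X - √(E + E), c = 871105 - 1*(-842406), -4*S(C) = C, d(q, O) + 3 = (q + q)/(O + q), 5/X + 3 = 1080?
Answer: 1845451342/1077 + √2/2 ≈ 1.7135e+6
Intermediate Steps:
X = 5/1077 (X = 5/(-3 + 1080) = 5/1077 ≈ 0.0046425)
d(q, O) = -3 + 2*q/(O + q) (d(q, O) = -3 + (q + q)/(O + q) = -3 + (2*q)/(O + q) = -3 + 2*q/(O + q))
S(C) = -C/4
c = 1713511 (c = 871105 + 842406 = 1713511)
H(E, w) = 5/1077 - √2*√E (H(E, w) = 5/1077 - √(E + E) = 5/1077 - √(2*E) = 5/1077 - √2*√E)
c - H(S(d(1, 0)), 1679) = 1713511 - (5/1077 - √2*√(-(-1*1 - 3*0)/(4*(0 + 1)))) = 1713511 - (5/1077 - √2*√(-(-1 + 0)/(4*1))) = 1713511 - (5/1077 - √2*√(-(-1)/4)) = 1713511 - (5/1077 - √2*√(-¼*(-1))) = 1713511 - (5/1077 - √2*√(¼)) = 1713511 - (5/1077 - 1*√2*½) = 1713511 - (5/1077 - √2/2) = 1713511 + (-5/1077 + √2/2) = 1845451342/1077 + √2/2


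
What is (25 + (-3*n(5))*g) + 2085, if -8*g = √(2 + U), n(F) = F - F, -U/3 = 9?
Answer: 2110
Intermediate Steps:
U = -27 (U = -3*9 = -27)
n(F) = 0
g = -5*I/8 (g = -√(2 - 27)/8 = -5*I/8 ≈ -0.625*I)
(25 + (-3*n(5))*g) + 2085 = (25 + (-3*0)*(-5*I/8)) + 2085 = (25 + 0*(-5*I/8)) + 2085 = (25 + 0) + 2085 = 25 + 2085 = 2110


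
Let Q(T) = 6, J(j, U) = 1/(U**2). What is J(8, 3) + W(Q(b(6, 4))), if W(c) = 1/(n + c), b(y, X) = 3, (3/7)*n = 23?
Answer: 206/1611 ≈ 0.12787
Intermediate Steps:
n = 161/3 (n = (7/3)*23 = 161/3 ≈ 53.667)
J(j, U) = U**(-2)
W(c) = 1/(161/3 + c)
J(8, 3) + W(Q(b(6, 4))) = 3**(-2) + 3/(161 + 3*6) = 1/9 + 3/(161 + 18) = 1/9 + 3/179 = 206/1611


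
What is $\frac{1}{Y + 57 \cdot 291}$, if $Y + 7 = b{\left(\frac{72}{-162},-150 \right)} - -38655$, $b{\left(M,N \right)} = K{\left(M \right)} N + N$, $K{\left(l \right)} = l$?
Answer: $\frac{3}{165455} \approx 1.8132 \cdot 10^{-5}$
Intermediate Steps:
$b{\left(M,N \right)} = N + M N$ ($b{\left(M,N \right)} = M N + N = N + M N$)
$Y = \frac{115694}{3}$ ($Y = -7 - \left(-38655 + 150 \left(1 + \frac{72}{-162}\right)\right) = -7 + \left(- 150 \left(1 + 72 \left(- \frac{1}{162}\right)\right) + 38655\right) = -7 + \left(- 150 \left(1 - \frac{4}{9}\right) + 38655\right) = -7 + \left(\left(-150\right) \frac{5}{9} + 38655\right) = -7 + \left(- \frac{250}{3} + 38655\right) = -7 + \frac{115715}{3} = \frac{115694}{3} \approx 38565.0$)
$\frac{1}{Y + 57 \cdot 291} = \frac{1}{\frac{115694}{3} + 57 \cdot 291} = \frac{1}{\frac{115694}{3} + 16587} = \frac{1}{\frac{165455}{3}} = \frac{3}{165455}$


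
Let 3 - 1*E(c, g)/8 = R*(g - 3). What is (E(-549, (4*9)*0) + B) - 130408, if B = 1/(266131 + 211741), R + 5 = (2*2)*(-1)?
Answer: -62410083199/477872 ≈ -1.3060e+5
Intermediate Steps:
R = -9 (R = -5 + (2*2)*(-1) = -5 + 4*(-1) = -5 - 4 = -9)
B = 1/477872 ≈ 2.0926e-6
E(c, g) = -192 + 72*g (E(c, g) = 24 - (-72)*(g - 3) = 24 - (-72)*(-3 + g) = 24 - 8*(27 - 9*g) = 24 + (-216 + 72*g) = -192 + 72*g)
(E(-549, (4*9)*0) + B) - 130408 = ((-192 + 72*((4*9)*0)) + 1/477872) - 130408 = ((-192 + 72*(36*0)) + 1/477872) - 130408 = ((-192 + 72*0) + 1/477872) - 130408 = ((-192 + 0) + 1/477872) - 130408 = (-192 + 1/477872) - 130408 = -91751423/477872 - 130408 = -62410083199/477872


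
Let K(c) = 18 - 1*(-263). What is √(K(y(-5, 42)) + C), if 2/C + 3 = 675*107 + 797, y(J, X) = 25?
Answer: √1498228741479/73019 ≈ 16.763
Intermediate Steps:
K(c) = 281 (K(c) = 18 + 263 = 281)
C = 2/73019 (C = 2/(-3 + (675*107 + 797)) = 2/(-3 + (72225 + 797)) = 2/(-3 + 73022) = 2/73019 ≈ 2.7390e-5)
√(K(y(-5, 42)) + C) = √(281 + 2/73019) = √(20518341/73019) = √1498228741479/73019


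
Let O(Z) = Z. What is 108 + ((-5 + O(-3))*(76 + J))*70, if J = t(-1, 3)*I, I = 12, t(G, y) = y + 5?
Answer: -96212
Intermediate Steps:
t(G, y) = 5 + y
J = 96 (J = (5 + 3)*12 = 8*12 = 96)
108 + ((-5 + O(-3))*(76 + J))*70 = 108 + ((-5 - 3)*(76 + 96))*70 = 108 - 8*172*70 = 108 - 1376*70 = 108 - 96320 = -96212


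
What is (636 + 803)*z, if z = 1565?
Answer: 2252035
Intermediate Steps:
(636 + 803)*z = (636 + 803)*1565 = 1439*1565 = 2252035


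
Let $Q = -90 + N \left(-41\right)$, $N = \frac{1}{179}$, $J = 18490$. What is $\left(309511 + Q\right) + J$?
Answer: $\frac{58696028}{179} \approx 3.2791 \cdot 10^{5}$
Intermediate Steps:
$N = \frac{1}{179} \approx 0.0055866$
$Q = - \frac{16151}{179}$ ($Q = -90 + \frac{1}{179} \left(-41\right) = -90 - \frac{41}{179} = - \frac{16151}{179} \approx -90.229$)
$\left(309511 + Q\right) + J = \left(309511 - \frac{16151}{179}\right) + 18490 = \frac{55386318}{179} + 18490 = \frac{58696028}{179}$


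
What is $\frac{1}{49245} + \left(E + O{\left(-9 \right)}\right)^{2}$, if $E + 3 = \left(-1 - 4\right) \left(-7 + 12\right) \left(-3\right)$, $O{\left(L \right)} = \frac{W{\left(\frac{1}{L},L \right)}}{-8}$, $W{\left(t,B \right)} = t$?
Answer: $\frac{441304555103}{85095360} \approx 5186.0$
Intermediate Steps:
$O{\left(L \right)} = - \frac{1}{8 L}$ ($O{\left(L \right)} = \frac{1}{L \left(-8\right)} = \frac{1}{L} \left(- \frac{1}{8}\right) = - \frac{1}{8 L}$)
$E = 72$ ($E = -3 + \left(-1 - 4\right) \left(-7 + 12\right) \left(-3\right) = -3 + \left(-5\right) 5 \left(-3\right) = -3 - -75 = -3 + 75 = 72$)
$\frac{1}{49245} + \left(E + O{\left(-9 \right)}\right)^{2} = \frac{1}{49245} + \left(72 - \frac{1}{8 \left(-9\right)}\right)^{2} = \frac{1}{49245} + \left(72 - - \frac{1}{72}\right)^{2} = \frac{1}{49245} + \left(72 + \frac{1}{72}\right)^{2} = \frac{1}{49245} + \left(\frac{5185}{72}\right)^{2} = \frac{1}{49245} + \frac{26884225}{5184} = \frac{441304555103}{85095360}$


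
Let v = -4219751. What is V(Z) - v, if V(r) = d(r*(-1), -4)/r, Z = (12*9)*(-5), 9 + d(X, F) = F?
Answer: 2278665553/540 ≈ 4.2198e+6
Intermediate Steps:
d(X, F) = -9 + F
Z = -540 (Z = 108*(-5) = -540)
V(r) = -13/r (V(r) = (-9 - 4)/r = -13/r)
V(Z) - v = -13/(-540) - 1*(-4219751) = -13*(-1/540) + 4219751 = 13/540 + 4219751 = 2278665553/540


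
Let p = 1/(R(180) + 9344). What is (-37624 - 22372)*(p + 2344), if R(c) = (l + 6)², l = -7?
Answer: -1314193241276/9345 ≈ -1.4063e+8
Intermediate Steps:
R(c) = 1 (R(c) = (-7 + 6)² = (-1)² = 1)
p = 1/9345 (p = 1/(1 + 9344) = 1/9345 ≈ 0.00010701)
(-37624 - 22372)*(p + 2344) = (-37624 - 22372)*(1/9345 + 2344) = -59996*21904681/9345 = -1314193241276/9345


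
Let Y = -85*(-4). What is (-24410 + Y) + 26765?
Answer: 2695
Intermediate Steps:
Y = 340
(-24410 + Y) + 26765 = (-24410 + 340) + 26765 = -24070 + 26765 = 2695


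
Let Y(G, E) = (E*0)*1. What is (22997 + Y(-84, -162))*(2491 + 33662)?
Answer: 831410541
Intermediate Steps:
Y(G, E) = 0 (Y(G, E) = 0*1 = 0)
(22997 + Y(-84, -162))*(2491 + 33662) = (22997 + 0)*(2491 + 33662) = 22997*36153 = 831410541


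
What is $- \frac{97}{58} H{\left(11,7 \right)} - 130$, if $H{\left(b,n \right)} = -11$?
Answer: $- \frac{6473}{58} \approx -111.6$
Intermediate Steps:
$- \frac{97}{58} H{\left(11,7 \right)} - 130 = - \frac{97}{58} \left(-11\right) - 130 = \left(-97\right) \frac{1}{58} \left(-11\right) - 130 = \left(- \frac{97}{58}\right) \left(-11\right) - 130 = \frac{1067}{58} - 130 = - \frac{6473}{58}$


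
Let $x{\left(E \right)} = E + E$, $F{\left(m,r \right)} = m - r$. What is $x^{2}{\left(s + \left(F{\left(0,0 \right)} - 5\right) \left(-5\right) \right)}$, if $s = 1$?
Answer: $2704$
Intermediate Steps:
$x{\left(E \right)} = 2 E$
$x^{2}{\left(s + \left(F{\left(0,0 \right)} - 5\right) \left(-5\right) \right)} = \left(2 \left(1 + \left(\left(0 - 0\right) - 5\right) \left(-5\right)\right)\right)^{2} = \left(2 \left(1 + \left(\left(0 + 0\right) - 5\right) \left(-5\right)\right)\right)^{2} = \left(2 \left(1 + \left(0 - 5\right) \left(-5\right)\right)\right)^{2} = \left(2 \left(1 - -25\right)\right)^{2} = \left(2 \left(1 + 25\right)\right)^{2} = \left(2 \cdot 26\right)^{2} = 52^{2} = 2704$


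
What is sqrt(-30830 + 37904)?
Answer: 3*sqrt(786) ≈ 84.107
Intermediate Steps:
sqrt(-30830 + 37904) = sqrt(7074) = 3*sqrt(786)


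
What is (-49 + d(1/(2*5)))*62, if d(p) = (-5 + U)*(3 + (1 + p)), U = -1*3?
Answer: -25358/5 ≈ -5071.6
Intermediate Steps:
U = -3
d(p) = -32 - 8*p (d(p) = (-5 - 3)*(3 + (1 + p)) = -8*(4 + p) = -32 - 8*p)
(-49 + d(1/(2*5)))*62 = (-49 + (-32 - 8/(2*5)))*62 = (-49 + (-32 - 8/10))*62 = (-49 + (-32 - 8*⅒))*62 = (-49 + (-32 - ⅘))*62 = (-49 - 164/5)*62 = -409/5*62 = -25358/5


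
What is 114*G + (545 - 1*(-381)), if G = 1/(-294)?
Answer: 45355/49 ≈ 925.61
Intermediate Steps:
G = -1/294 ≈ -0.0034014
114*G + (545 - 1*(-381)) = 114*(-1/294) + (545 - 1*(-381)) = -19/49 + (545 + 381) = -19/49 + 926 = 45355/49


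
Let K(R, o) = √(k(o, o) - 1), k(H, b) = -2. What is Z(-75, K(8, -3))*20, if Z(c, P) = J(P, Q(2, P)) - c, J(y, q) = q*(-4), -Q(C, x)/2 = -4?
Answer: 860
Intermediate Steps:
Q(C, x) = 8 (Q(C, x) = -2*(-4) = 8)
J(y, q) = -4*q
K(R, o) = I*√3 (K(R, o) = √(-2 - 1) = √(-3) = I*√3)
Z(c, P) = -32 - c (Z(c, P) = -4*8 - c = -32 - c)
Z(-75, K(8, -3))*20 = (-32 - 1*(-75))*20 = (-32 + 75)*20 = 43*20 = 860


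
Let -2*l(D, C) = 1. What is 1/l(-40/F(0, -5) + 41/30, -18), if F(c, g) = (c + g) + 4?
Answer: -2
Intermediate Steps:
F(c, g) = 4 + c + g
l(D, C) = -½ (l(D, C) = -½*1 = -½)
1/l(-40/F(0, -5) + 41/30, -18) = 1/(-½) = -2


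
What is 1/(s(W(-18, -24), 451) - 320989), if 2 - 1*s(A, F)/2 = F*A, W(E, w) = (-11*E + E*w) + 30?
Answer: -1/916305 ≈ -1.0913e-6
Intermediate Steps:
W(E, w) = 30 - 11*E + E*w
s(A, F) = 4 - 2*A*F (s(A, F) = 4 - 2*F*A = 4 - 2*A*F)
1/(s(W(-18, -24), 451) - 320989) = 1/((4 - 2*(30 - 11*(-18) - 18*(-24))*451) - 320989) = 1/((4 - 2*(30 + 198 + 432)*451) - 320989) = 1/((4 - 2*660*451) - 320989) = 1/((4 - 595320) - 320989) = 1/(-595316 - 320989) = 1/(-916305) = -1/916305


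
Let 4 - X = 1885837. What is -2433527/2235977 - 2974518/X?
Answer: 229080923455/468519912649 ≈ 0.48895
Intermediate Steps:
X = -1885833 (X = 4 - 1*1885837 = 4 - 1885837 = -1885833)
-2433527/2235977 - 2974518/X = -2433527/2235977 - 2974518/(-1885833) = -2433527*1/2235977 - 2974518*(-1/1885833) = -2433527/2235977 + 330502/209537 = 229080923455/468519912649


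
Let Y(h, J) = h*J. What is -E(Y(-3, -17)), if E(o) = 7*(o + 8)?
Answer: -413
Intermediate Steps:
Y(h, J) = J*h
E(o) = 56 + 7*o (E(o) = 7*(8 + o) = 56 + 7*o)
-E(Y(-3, -17)) = -(56 + 7*(-17*(-3))) = -(56 + 7*51) = -(56 + 357) = -1*413 = -413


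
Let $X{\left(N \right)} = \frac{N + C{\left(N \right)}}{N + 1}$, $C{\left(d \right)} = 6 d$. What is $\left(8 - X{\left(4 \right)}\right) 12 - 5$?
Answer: $\frac{119}{5} \approx 23.8$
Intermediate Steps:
$X{\left(N \right)} = \frac{7 N}{1 + N}$ ($X{\left(N \right)} = \frac{N + 6 N}{N + 1} = \frac{7 N}{1 + N}$)
$\left(8 - X{\left(4 \right)}\right) 12 - 5 = \left(8 - 7 \cdot 4 \frac{1}{1 + 4}\right) 12 - 5 = \left(8 - 7 \cdot 4 \cdot \frac{1}{5}\right) 12 - 5 = \left(8 - \frac{28}{5}\right) 12 - 5 = \frac{12}{5} \cdot 12 - 5 = \frac{144}{5} - 5 = \frac{119}{5}$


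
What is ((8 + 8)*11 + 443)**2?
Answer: 383161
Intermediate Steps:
((8 + 8)*11 + 443)**2 = (16*11 + 443)**2 = (176 + 443)**2 = 619**2 = 383161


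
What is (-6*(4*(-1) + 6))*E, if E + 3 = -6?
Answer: 108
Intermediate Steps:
E = -9 (E = -3 - 6 = -9)
(-6*(4*(-1) + 6))*E = -6*(4*(-1) + 6)*(-9) = -6*(-4 + 6)*(-9) = -6*2*(-9) = -12*(-9) = 108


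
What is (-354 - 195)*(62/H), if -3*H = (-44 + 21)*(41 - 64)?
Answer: 102114/529 ≈ 193.03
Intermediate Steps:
H = -529/3 (H = -(-44 + 21)*(41 - 64)/3 = -(-23)*(-23)/3 = -⅓*529 = -529/3 ≈ -176.33)
(-354 - 195)*(62/H) = (-354 - 195)*(62/(-529/3)) = -34038*(-3)/529 = -549*(-186/529) = 102114/529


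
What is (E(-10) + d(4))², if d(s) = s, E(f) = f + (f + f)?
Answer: 676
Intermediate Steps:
E(f) = 3*f (E(f) = f + 2*f = 3*f)
(E(-10) + d(4))² = (3*(-10) + 4)² = (-30 + 4)² = (-26)² = 676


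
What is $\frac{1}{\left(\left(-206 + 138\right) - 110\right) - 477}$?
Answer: $- \frac{1}{655} \approx -0.0015267$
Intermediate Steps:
$\frac{1}{\left(\left(-206 + 138\right) - 110\right) - 477} = \frac{1}{\left(-68 - 110\right) - 477} = \frac{1}{-178 - 477} = \frac{1}{-655} = - \frac{1}{655}$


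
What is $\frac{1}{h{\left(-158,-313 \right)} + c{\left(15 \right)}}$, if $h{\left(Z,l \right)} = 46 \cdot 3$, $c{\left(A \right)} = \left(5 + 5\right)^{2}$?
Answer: $\frac{1}{238} \approx 0.0042017$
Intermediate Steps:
$c{\left(A \right)} = 100$ ($c{\left(A \right)} = 10^{2} = 100$)
$h{\left(Z,l \right)} = 138$
$\frac{1}{h{\left(-158,-313 \right)} + c{\left(15 \right)}} = \frac{1}{138 + 100} = \frac{1}{238}$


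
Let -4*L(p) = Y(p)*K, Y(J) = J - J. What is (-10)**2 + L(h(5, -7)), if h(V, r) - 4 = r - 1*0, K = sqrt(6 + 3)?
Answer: 100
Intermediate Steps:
Y(J) = 0
K = 3 (K = sqrt(9) = 3)
h(V, r) = 4 + r (h(V, r) = 4 + (r - 1*0) = 4 + (r + 0) = 4 + r)
L(p) = 0 (L(p) = -0*3 = -1/4*0 = 0)
(-10)**2 + L(h(5, -7)) = (-10)**2 + 0 = 100 + 0 = 100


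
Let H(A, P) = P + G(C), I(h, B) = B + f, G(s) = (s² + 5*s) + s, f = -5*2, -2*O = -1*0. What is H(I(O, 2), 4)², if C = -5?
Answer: 1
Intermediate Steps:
O = 0 (O = -(-1)*0/2 = -½*0 = 0)
f = -10
G(s) = s² + 6*s
I(h, B) = -10 + B (I(h, B) = B - 10 = -10 + B)
H(A, P) = -5 + P (H(A, P) = P - 5*(6 - 5) = P - 5*1 = P - 5 = -5 + P)
H(I(O, 2), 4)² = (-5 + 4)² = (-1)² = 1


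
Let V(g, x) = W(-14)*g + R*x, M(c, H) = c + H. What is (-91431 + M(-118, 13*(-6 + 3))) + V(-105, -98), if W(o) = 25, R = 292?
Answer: -122829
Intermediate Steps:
M(c, H) = H + c
V(g, x) = 25*g + 292*x
(-91431 + M(-118, 13*(-6 + 3))) + V(-105, -98) = (-91431 + (13*(-6 + 3) - 118)) + (25*(-105) + 292*(-98)) = (-91431 + (13*(-3) - 118)) + (-2625 - 28616) = (-91431 + (-39 - 118)) - 31241 = (-91431 - 157) - 31241 = -91588 - 31241 = -122829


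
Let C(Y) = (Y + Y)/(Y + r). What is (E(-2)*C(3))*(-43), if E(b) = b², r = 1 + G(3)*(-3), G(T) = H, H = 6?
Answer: 516/7 ≈ 73.714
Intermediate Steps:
G(T) = 6
r = -17 (r = 1 + 6*(-3) = 1 - 18 = -17)
C(Y) = 2*Y/(-17 + Y) (C(Y) = (Y + Y)/(Y - 17) = (2*Y)/(-17 + Y) = 2*Y/(-17 + Y))
(E(-2)*C(3))*(-43) = ((-2)²*(2*3/(-17 + 3)))*(-43) = (4*(2*3/(-14)))*(-43) = (4*(2*3*(-1/14)))*(-43) = (4*(-3/7))*(-43) = -12/7*(-43) = 516/7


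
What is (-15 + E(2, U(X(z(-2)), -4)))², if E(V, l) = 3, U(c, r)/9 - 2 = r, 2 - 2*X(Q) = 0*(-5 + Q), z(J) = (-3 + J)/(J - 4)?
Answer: 144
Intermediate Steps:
z(J) = (-3 + J)/(-4 + J)
X(Q) = 1 (X(Q) = 1 - 0*(-5 + Q) = 1 - ½*0 = 1 + 0 = 1)
U(c, r) = 18 + 9*r
(-15 + E(2, U(X(z(-2)), -4)))² = (-15 + 3)² = (-12)² = 144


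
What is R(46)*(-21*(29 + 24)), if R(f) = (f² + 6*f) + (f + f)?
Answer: -2764692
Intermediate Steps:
R(f) = f² + 8*f (R(f) = (f² + 6*f) + 2*f = f² + 8*f)
R(46)*(-21*(29 + 24)) = (46*(8 + 46))*(-21*(29 + 24)) = (46*54)*(-21*53) = 2484*(-1113) = -2764692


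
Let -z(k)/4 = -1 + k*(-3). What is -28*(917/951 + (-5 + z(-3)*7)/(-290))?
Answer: -6771926/137895 ≈ -49.109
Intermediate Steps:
z(k) = 4 + 12*k (z(k) = -4*(-1 + k*(-3)) = -4*(-1 - 3*k) = 4 + 12*k)
-28*(917/951 + (-5 + z(-3)*7)/(-290)) = -28*(917/951 + (-5 + (4 + 12*(-3))*7)/(-290)) = -28*(917*(1/951) + (-5 + (4 - 36)*7)*(-1/290)) = -28*(917/951 + (-5 - 32*7)*(-1/290)) = -28*(917/951 + (-5 - 224)*(-1/290)) = -28*(917/951 - 229*(-1/290)) = -28*(917/951 + 229/290) = -28*483709/275790 = -6771926/137895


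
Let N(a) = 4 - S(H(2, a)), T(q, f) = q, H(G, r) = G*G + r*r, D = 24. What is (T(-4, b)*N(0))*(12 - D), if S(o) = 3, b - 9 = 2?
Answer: 48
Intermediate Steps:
b = 11 (b = 9 + 2 = 11)
H(G, r) = G² + r²
N(a) = 1 (N(a) = 4 - 1*3 = 4 - 3 = 1)
(T(-4, b)*N(0))*(12 - D) = (-4*1)*(12 - 1*24) = -4*(12 - 24) = -4*(-12) = 48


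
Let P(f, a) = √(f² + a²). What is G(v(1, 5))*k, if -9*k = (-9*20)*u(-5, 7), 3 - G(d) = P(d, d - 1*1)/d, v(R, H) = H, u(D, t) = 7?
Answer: 420 - 28*√41 ≈ 240.71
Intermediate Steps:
P(f, a) = √(a² + f²)
G(d) = 3 - √(d² + (-1 + d)²)/d (G(d) = 3 - √((d - 1*1)² + d²)/d = 3 - √((d - 1)² + d²)/d = 3 - √((-1 + d)² + d²)/d = 3 - √(d² + (-1 + d)²)/d)
k = 140 (k = -(-9*20)*7/9 = -(-20)*7 = -⅑*(-1260) = 140)
G(v(1, 5))*k = (3 - 1*√(5² + (-1 + 5)²)/5)*140 = (3 - 1*⅕*√(25 + 4²))*140 = (3 - 1*⅕*√(25 + 16))*140 = (3 - 1*⅕*√41)*140 = (3 - √41/5)*140 = 420 - 28*√41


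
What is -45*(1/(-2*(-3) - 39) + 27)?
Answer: -13350/11 ≈ -1213.6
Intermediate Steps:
-45*(1/(-2*(-3) - 39) + 27) = -45*(1/(6 - 39) + 27) = -45*(1/(-33) + 27) = -45*(-1/33 + 27) = -45*890/33 = -13350/11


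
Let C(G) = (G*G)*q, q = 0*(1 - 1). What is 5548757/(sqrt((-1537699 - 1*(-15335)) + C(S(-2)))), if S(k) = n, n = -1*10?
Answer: -5548757*I*sqrt(380591)/761182 ≈ -4497.1*I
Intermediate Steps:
q = 0 (q = 0*0 = 0)
n = -10
S(k) = -10
C(G) = 0 (C(G) = (G*G)*0 = G**2*0 = 0)
5548757/(sqrt((-1537699 - 1*(-15335)) + C(S(-2)))) = 5548757/(sqrt((-1537699 - 1*(-15335)) + 0)) = 5548757/(sqrt((-1537699 + 15335) + 0)) = 5548757/(sqrt(-1522364 + 0)) = 5548757/(sqrt(-1522364)) = 5548757/((2*I*sqrt(380591))) = 5548757*(-I*sqrt(380591)/761182) = -5548757*I*sqrt(380591)/761182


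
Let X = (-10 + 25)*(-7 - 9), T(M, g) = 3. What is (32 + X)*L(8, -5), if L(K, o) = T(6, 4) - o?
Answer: -1664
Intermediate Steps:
X = -240 (X = 15*(-16) = -240)
L(K, o) = 3 - o
(32 + X)*L(8, -5) = (32 - 240)*(3 - 1*(-5)) = -208*(3 + 5) = -208*8 = -1664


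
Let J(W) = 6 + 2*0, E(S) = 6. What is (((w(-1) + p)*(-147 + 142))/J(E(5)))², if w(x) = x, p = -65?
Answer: 3025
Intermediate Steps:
J(W) = 6 (J(W) = 6 + 0 = 6)
(((w(-1) + p)*(-147 + 142))/J(E(5)))² = (((-1 - 65)*(-147 + 142))/6)² = (-66*(-5)*(⅙))² = (330*(⅙))² = 55² = 3025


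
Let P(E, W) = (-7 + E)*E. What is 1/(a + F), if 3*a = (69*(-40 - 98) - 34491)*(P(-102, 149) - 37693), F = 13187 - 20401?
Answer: 1/389874611 ≈ 2.5649e-9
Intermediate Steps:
P(E, W) = E*(-7 + E)
F = -7214
a = 389881825 (a = ((69*(-40 - 98) - 34491)*(-102*(-7 - 102) - 37693))/3 = ((69*(-138) - 34491)*(-102*(-109) - 37693))/3 = ((-9522 - 34491)*(11118 - 37693))/3 = (-44013*(-26575))/3 = (⅓)*1169645475 = 389881825)
1/(a + F) = 1/(389881825 - 7214) = 1/389874611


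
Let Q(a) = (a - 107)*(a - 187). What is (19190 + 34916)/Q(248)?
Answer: 54106/8601 ≈ 6.2907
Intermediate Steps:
Q(a) = (-187 + a)*(-107 + a) (Q(a) = (-107 + a)*(-187 + a) = (-187 + a)*(-107 + a))
(19190 + 34916)/Q(248) = (19190 + 34916)/(20009 + 248**2 - 294*248) = 54106/(20009 + 61504 - 72912) = 54106/8601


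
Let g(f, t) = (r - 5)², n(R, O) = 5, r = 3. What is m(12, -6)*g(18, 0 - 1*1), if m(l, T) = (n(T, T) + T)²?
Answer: 4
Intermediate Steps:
g(f, t) = 4 (g(f, t) = (3 - 5)² = (-2)² = 4)
m(l, T) = (5 + T)²
m(12, -6)*g(18, 0 - 1*1) = (5 - 6)²*4 = (-1)²*4 = 1*4 = 4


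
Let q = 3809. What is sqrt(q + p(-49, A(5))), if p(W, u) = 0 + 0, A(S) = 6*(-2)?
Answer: sqrt(3809) ≈ 61.717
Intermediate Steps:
A(S) = -12
p(W, u) = 0
sqrt(q + p(-49, A(5))) = sqrt(3809 + 0) = sqrt(3809)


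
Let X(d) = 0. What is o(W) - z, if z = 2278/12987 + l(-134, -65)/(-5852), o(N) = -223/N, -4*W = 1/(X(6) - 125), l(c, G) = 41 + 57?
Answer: -605285970295/5428566 ≈ -1.1150e+5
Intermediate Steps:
l(c, G) = 98
W = 1/500 (W = -1/(4*(0 - 125)) = -1/4/(-125) = -1/4*(-1/125) = 1/500 ≈ 0.0020000)
z = 861295/5428566 (z = 2278/12987 + 98/(-5852) = 2278*(1/12987) + 98*(-1/5852) = 2278/12987 - 7/418 = 861295/5428566 ≈ 0.15866)
o(W) - z = -223/1/500 - 1*861295/5428566 = -223*500 - 861295/5428566 = -111500 - 861295/5428566 = -605285970295/5428566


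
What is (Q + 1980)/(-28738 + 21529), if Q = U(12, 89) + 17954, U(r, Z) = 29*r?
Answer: -20282/7209 ≈ -2.8134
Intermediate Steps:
Q = 18302 (Q = 29*12 + 17954 = 348 + 17954 = 18302)
(Q + 1980)/(-28738 + 21529) = (18302 + 1980)/(-28738 + 21529) = 20282/(-7209) = 20282*(-1/7209) = -20282/7209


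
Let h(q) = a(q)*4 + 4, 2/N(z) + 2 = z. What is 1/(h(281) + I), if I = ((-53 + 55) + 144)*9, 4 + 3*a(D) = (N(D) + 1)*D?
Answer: 837/1414546 ≈ 0.00059171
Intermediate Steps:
N(z) = 2/(-2 + z)
a(D) = -4/3 + D*(1 + 2/(-2 + D))/3 (a(D) = -4/3 + ((2/(-2 + D) + 1)*D)/3 = -4/3 + ((1 + 2/(-2 + D))*D)/3 = -4/3 + (D*(1 + 2/(-2 + D)))/3 = -4/3 + D*(1 + 2/(-2 + D))/3)
I = 1314 (I = (2 + 144)*9 = 146*9 = 1314)
h(q) = 4 + 4*(8 + q**2 - 4*q)/(3*(-2 + q)) (h(q) = ((8 + q**2 - 4*q)/(3*(-2 + q)))*4 + 4 = 4*(8 + q**2 - 4*q)/(3*(-2 + q)) + 4 = 4 + 4*(8 + q**2 - 4*q)/(3*(-2 + q)))
1/(h(281) + I) = 1/(4*(2 + 281**2 - 1*281)/(3*(-2 + 281)) + 1314) = 1/((4/3)*(2 + 78961 - 281)/279 + 1314) = 1/((4/3)*(1/279)*78682 + 1314) = 1/(314728/837 + 1314) = 1/(1414546/837) = 837/1414546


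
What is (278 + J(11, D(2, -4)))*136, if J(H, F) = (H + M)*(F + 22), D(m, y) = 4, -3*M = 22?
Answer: 152320/3 ≈ 50773.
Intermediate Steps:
M = -22/3 (M = -1/3*22 = -22/3 ≈ -7.3333)
J(H, F) = (22 + F)*(-22/3 + H) (J(H, F) = (H - 22/3)*(F + 22) = (-22/3 + H)*(22 + F) = (22 + F)*(-22/3 + H))
(278 + J(11, D(2, -4)))*136 = (278 + (-484/3 + 22*11 - 22/3*4 + 4*11))*136 = (278 + (-484/3 + 242 - 88/3 + 44))*136 = (278 + 286/3)*136 = (1120/3)*136 = 152320/3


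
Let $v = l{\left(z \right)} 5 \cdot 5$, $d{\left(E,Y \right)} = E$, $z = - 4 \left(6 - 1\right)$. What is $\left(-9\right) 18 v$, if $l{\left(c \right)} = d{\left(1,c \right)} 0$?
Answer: $0$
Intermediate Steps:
$z = -20$ ($z = \left(-4\right) 5 = -20$)
$l{\left(c \right)} = 0$ ($l{\left(c \right)} = 1 \cdot 0 = 0$)
$v = 0$ ($v = 0 \cdot 5 \cdot 5 = 0 \cdot 5 = 0$)
$\left(-9\right) 18 v = \left(-9\right) 18 \cdot 0 = \left(-162\right) 0 = 0$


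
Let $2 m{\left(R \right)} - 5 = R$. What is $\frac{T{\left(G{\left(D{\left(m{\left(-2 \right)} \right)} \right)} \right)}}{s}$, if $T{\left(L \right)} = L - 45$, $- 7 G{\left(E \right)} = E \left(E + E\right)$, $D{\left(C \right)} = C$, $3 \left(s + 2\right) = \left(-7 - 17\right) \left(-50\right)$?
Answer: $- \frac{639}{5572} \approx -0.11468$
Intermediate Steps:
$m{\left(R \right)} = \frac{5}{2} + \frac{R}{2}$
$s = 398$ ($s = -2 + \frac{\left(-7 - 17\right) \left(-50\right)}{3} = -2 + \frac{\left(-24\right) \left(-50\right)}{3} = -2 + \frac{1}{3} \cdot 1200 = -2 + 400 = 398$)
$G{\left(E \right)} = - \frac{2 E^{2}}{7}$ ($G{\left(E \right)} = - \frac{E \left(E + E\right)}{7} = - \frac{E 2 E}{7} = - \frac{2 E^{2}}{7}$)
$T{\left(L \right)} = -45 + L$
$\frac{T{\left(G{\left(D{\left(m{\left(-2 \right)} \right)} \right)} \right)}}{s} = \frac{-45 - \frac{2 \left(\frac{5}{2} + \frac{1}{2} \left(-2\right)\right)^{2}}{7}}{398} = \left(-45 - \frac{2 \left(\frac{5}{2} - 1\right)^{2}}{7}\right) \frac{1}{398} = \left(-45 - \frac{2 \left(\frac{3}{2}\right)^{2}}{7}\right) \frac{1}{398} = \left(-45 - \frac{9}{14}\right) \frac{1}{398} = \left(- \frac{639}{14}\right) \frac{1}{398} = - \frac{639}{5572}$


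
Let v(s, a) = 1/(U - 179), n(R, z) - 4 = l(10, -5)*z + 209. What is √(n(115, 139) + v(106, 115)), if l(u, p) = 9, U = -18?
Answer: √56816179/197 ≈ 38.262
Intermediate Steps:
n(R, z) = 213 + 9*z (n(R, z) = 4 + (9*z + 209) = 4 + (209 + 9*z) = 213 + 9*z)
v(s, a) = -1/197 (v(s, a) = 1/(-18 - 179) = 1/(-197) = -1/197)
√(n(115, 139) + v(106, 115)) = √((213 + 9*139) - 1/197) = √((213 + 1251) - 1/197) = √(1464 - 1/197) = √(288407/197) = √56816179/197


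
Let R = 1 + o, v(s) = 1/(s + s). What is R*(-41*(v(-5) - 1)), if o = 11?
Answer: 2706/5 ≈ 541.20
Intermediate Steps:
v(s) = 1/(2*s)
R = 12 (R = 1 + 11 = 12)
R*(-41*(v(-5) - 1)) = 12*(-41*((1/2)/(-5) - 1)) = 12*(-41*((1/2)*(-1/5) - 1)) = 12*(-41*(-1/10 - 1)) = 12*(-41*(-11/10)) = 12*(451/10) = 2706/5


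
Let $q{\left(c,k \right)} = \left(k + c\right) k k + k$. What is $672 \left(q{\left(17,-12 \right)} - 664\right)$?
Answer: $29568$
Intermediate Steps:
$q{\left(c,k \right)} = k + k^{2} \left(c + k\right)$ ($q{\left(c,k \right)} = \left(c + k\right) k k + k = k \left(c + k\right) k + k = k^{2} \left(c + k\right) + k = k + k^{2} \left(c + k\right)$)
$672 \left(q{\left(17,-12 \right)} - 664\right) = 672 \left(- 12 \left(1 + \left(-12\right)^{2} + 17 \left(-12\right)\right) - 664\right) = 672 \left(- 12 \left(1 + 144 - 204\right) - 664\right) = 672 \left(\left(-12\right) \left(-59\right) - 664\right) = 672 \left(708 - 664\right) = 672 \cdot 44 = 29568$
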